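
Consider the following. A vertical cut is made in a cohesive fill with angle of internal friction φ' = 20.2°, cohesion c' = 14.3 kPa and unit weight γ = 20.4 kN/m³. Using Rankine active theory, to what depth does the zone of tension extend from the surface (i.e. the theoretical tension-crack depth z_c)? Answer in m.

2.01 m

K_a = tan²(45° − 20.2°/2) = 0.4867; √K_a = 0.6976.
The active pressure is zero where K_a γ z = 2c√K_a, so z_c = 2c/(γ√K_a) = 2×14.3/(20.4×0.6976) = 2.010 m.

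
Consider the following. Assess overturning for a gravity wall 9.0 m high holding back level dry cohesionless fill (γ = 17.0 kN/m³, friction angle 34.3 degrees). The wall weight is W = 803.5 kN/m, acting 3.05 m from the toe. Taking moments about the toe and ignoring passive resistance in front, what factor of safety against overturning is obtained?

4.25

K_a = tan²(45° − 34.3°/2) = 0.2792.
P_a = ½K_aγH² = 0.5×0.2792×17.0×9.0² = 192.2 kN/m, acting at H/3 = 3.000 m above the base.
Overturning moment M_o = P_a × H/3 = 192.2 × 3.000 = 576.6.
Resisting moment M_r = W × 3.05 = 803.5 × 3.05 = 2451.
FS_overturning = M_r/M_o = 2451/576.6 = 4.250.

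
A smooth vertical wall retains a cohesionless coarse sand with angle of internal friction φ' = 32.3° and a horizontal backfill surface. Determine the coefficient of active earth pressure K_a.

0.303

K_a = (1 − sin φ)/(1 + sin φ) = (1 − sin 32.3°)/(1 + sin 32.3°) = 0.3035.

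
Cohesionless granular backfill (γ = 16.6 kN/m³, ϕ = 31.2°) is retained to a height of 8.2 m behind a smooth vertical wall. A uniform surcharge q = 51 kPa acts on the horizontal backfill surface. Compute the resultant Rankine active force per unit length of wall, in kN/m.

K_a = tan²(45° − φ/2) = 0.3175.
Soil triangle: ½ K_a γ H² = 0.5×0.3175×16.6×8.2² = 177.2 kN/m.
Surcharge rectangle: K_a q H = 0.3175×51×8.2 = 132.8 kN/m.
Total = 177.2 + 132.8 = 310.0 kN/m.

310 kN/m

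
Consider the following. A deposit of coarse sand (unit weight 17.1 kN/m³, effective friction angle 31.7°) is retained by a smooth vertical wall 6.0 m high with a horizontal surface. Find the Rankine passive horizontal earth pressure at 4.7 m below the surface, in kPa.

258 kPa

K_p = (1 + sin φ)/(1 − sin φ) = 3.215.
σ_h = K_p γ z = 3.215 × 17.1 × 4.7 = 258.4 kPa.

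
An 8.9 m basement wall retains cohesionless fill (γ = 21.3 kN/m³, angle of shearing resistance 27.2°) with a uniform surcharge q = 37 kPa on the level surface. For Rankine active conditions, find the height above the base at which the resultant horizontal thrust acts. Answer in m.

K_a = 0.3726.
Triangular part P₁ = ½K_aγH² = 314.3 at H/3 = 2.967 m; rectangular part P₂ = K_a q H = 122.7 at H/2 = 4.450 m.
ȳ = (P₁·2.967 + P₂·4.450)/(P₁+P₂) = 3.383 m.

3.38 m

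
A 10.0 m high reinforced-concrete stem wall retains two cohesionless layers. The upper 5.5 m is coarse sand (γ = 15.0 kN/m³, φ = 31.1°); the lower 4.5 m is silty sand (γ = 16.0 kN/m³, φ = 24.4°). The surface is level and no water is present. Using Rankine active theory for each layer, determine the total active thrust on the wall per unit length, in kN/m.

K_a1 = tan²(45°−31.1°/2) = 0.3188; K_a2 = tan²(45°−24.4°/2) = 0.4153.
Layer 1: σ at base = K_a1 γ₁ h₁ = 26.30 kPa; P₁ = ½×26.30×5.5 = 72.33.
Layer 2: σ_v at top = γ₁h₁ = 82.50; σ_h top = K_a2×82.50 = 34.26; σ_h base = K_a2×(82.50+16.0×4.5) = 64.17.
P₂ = ½(34.26+64.17)×4.5 = 221.5. Total P_a = 72.33+221.5 = 293.8 kN/m.

294 kN/m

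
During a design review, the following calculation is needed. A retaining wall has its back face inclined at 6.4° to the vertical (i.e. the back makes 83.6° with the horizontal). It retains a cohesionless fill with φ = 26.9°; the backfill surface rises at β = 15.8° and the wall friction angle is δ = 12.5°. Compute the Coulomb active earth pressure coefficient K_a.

K_a = sin²(α+φ) / [sin²α · sin(α−δ) · (1 + √{sin(φ+δ)sin(φ−β) / (sin(α−δ)sin(α+β))})²].
With α = 83.6°, φ = 26.9°, δ = 12.5°, β = 15.8°: K_a = 0.5063.

0.506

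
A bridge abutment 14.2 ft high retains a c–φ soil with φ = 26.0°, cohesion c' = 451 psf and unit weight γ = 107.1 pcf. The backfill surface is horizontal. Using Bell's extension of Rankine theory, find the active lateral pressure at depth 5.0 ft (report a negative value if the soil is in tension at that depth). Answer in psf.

-355 psf

K_a = (1 − sin φ)/(1 + sin φ) = 0.3905.
σ_a = K_a γ z − 2c√K_a = 0.3905×107.1×5.0 − 2×451×0.6249 = -354.5 psf.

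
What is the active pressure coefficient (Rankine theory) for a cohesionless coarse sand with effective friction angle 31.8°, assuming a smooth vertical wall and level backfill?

0.310

K_a = tan²(45° − φ/2) = tan²(29.10°) = 0.3098.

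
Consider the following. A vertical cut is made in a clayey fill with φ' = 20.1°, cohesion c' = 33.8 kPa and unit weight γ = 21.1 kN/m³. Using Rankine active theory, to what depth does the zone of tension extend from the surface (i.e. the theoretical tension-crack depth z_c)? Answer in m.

K_a = tan²(45° − 20.1°/2) = 0.4885; √K_a = 0.6989.
The active pressure is zero where K_a γ z = 2c√K_a, so z_c = 2c/(γ√K_a) = 2×33.8/(21.1×0.6989) = 4.584 m.

4.58 m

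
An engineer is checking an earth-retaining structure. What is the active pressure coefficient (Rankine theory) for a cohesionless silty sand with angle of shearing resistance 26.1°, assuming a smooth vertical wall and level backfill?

K_a = (1 − sin φ)/(1 + sin φ) = (1 − sin 26.1°)/(1 + sin 26.1°) = 0.3889.

0.389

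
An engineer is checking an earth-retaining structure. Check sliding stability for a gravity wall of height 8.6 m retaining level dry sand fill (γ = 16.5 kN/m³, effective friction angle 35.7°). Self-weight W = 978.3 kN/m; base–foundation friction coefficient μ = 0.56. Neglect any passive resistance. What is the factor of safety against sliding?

K_a = tan²(45° − 35.7°/2) = 0.2630.
P_a = ½K_aγH² = 0.5×0.2630×16.5×8.6² = 160.5 kN/m, acting at H/3 = 2.867 m above the base.
FS_sliding = μW / P_a = 0.56×978.3 / 160.5 = 3.414.

3.41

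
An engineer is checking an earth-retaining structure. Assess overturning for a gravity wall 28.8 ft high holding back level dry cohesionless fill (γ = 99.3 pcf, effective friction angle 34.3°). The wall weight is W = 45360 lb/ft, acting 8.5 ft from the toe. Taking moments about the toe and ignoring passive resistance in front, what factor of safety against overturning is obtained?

3.49

K_a = tan²(45° − 34.3°/2) = 0.2792.
P_a = ½K_aγH² = 0.5×0.2792×99.3×28.8² = 11500 lb/ft, acting at H/3 = 9.600 ft above the base.
Overturning moment M_o = P_a × H/3 = 11500 × 9.600 = 110400.
Resisting moment M_r = W × 8.5 = 45360 × 8.5 = 385600.
FS_overturning = M_r/M_o = 385600/110400 = 3.494.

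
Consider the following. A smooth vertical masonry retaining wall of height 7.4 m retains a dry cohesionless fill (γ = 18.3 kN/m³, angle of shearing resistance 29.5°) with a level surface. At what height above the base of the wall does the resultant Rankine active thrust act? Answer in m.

2.47 m

K_a = 0.3401.
The pressure distribution is triangular, so the resultant acts at H/3 above the base = 7.4/3 = 2.467 m.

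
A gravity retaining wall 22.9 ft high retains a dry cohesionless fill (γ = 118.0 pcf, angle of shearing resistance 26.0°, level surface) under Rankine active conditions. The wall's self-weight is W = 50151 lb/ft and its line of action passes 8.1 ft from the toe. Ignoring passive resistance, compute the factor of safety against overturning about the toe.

4.41

K_a = tan²(45° − 26.0°/2) = 0.3905.
P_a = ½K_aγH² = 0.5×0.3905×118.0×22.9² = 12080 lb/ft, acting at H/3 = 7.633 ft above the base.
Overturning moment M_o = P_a × H/3 = 12080 × 7.633 = 92220.
Resisting moment M_r = W × 8.1 = 50151 × 8.1 = 406200.
FS_overturning = M_r/M_o = 406200/92220 = 4.405.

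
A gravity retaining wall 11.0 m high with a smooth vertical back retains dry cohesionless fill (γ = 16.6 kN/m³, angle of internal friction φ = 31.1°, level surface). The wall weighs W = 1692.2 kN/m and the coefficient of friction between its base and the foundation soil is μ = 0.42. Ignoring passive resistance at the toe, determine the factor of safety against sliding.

2.22

K_a = tan²(45° − 31.1°/2) = 0.3188.
P_a = ½K_aγH² = 0.5×0.3188×16.6×11.0² = 320.2 kN/m, acting at H/3 = 3.667 m above the base.
FS_sliding = μW / P_a = 0.42×1692.2 / 320.2 = 2.220.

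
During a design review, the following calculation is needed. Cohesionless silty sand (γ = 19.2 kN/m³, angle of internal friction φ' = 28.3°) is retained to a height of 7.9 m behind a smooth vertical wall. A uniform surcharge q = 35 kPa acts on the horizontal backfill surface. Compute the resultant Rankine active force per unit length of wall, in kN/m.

K_a = tan²(45° − φ/2) = 0.3568.
Soil triangle: ½ K_a γ H² = 0.5×0.3568×19.2×7.9² = 213.8 kN/m.
Surcharge rectangle: K_a q H = 0.3568×35×7.9 = 98.65 kN/m.
Total = 213.8 + 98.65 = 312.4 kN/m.

312 kN/m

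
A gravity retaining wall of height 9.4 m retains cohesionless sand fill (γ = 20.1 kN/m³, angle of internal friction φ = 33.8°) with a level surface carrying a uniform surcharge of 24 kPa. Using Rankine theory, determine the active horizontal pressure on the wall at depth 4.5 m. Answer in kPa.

32.6 kPa

K_a = (1 − sin φ)/(1 + sin φ) = 0.2851.
σ_v = γz + q = 20.1 × 4.5 + 24 = 114.5 kPa.
σ_h = K_a σ_v = 0.2851 × 114.5 = 32.63 kPa.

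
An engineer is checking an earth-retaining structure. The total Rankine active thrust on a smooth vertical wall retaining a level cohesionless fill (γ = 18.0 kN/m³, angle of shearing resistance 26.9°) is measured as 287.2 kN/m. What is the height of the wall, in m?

K_a = 0.3770. P_a = ½ K_a γ H² ⇒ H = √(2P_a/(K_a γ)).
H = √(2×287.2/(0.3770×18.0)) = 9.200 m.

9.20 m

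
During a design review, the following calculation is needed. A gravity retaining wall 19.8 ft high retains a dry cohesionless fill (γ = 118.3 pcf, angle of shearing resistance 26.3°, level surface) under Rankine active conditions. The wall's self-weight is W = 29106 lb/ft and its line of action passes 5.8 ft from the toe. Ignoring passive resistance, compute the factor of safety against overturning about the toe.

2.86

K_a = tan²(45° − 26.3°/2) = 0.3859.
P_a = ½K_aγH² = 0.5×0.3859×118.3×19.8² = 8949 lb/ft, acting at H/3 = 6.600 ft above the base.
Overturning moment M_o = P_a × H/3 = 8949 × 6.600 = 59070.
Resisting moment M_r = W × 5.8 = 29106 × 5.8 = 168800.
FS_overturning = M_r/M_o = 168800/59070 = 2.858.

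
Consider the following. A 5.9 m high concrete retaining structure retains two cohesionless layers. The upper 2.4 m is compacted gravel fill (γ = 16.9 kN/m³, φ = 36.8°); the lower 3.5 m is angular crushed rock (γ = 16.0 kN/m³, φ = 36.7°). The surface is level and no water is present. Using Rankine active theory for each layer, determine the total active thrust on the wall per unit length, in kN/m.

K_a1 = tan²(45°−36.8°/2) = 0.2508; K_a2 = tan²(45°−36.7°/2) = 0.2519.
Layer 1: σ at base = K_a1 γ₁ h₁ = 10.17 kPa; P₁ = ½×10.17×2.4 = 12.21.
Layer 2: σ_v at top = γ₁h₁ = 40.56; σ_h top = K_a2×40.56 = 10.22; σ_h base = K_a2×(40.56+16.0×3.5) = 24.32.
P₂ = ½(10.22+24.32)×3.5 = 60.44. Total P_a = 12.21+60.44 = 72.64 kN/m.

72.6 kN/m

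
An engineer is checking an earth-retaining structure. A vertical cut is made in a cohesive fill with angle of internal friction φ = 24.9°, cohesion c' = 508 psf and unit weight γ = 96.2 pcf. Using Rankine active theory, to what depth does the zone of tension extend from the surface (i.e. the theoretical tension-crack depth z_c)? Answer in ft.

16.5 ft

K_a = tan²(45° − 24.9°/2) = 0.4074; √K_a = 0.6383.
The active pressure is zero where K_a γ z = 2c√K_a, so z_c = 2c/(γ√K_a) = 2×508/(96.2×0.6383) = 16.55 ft.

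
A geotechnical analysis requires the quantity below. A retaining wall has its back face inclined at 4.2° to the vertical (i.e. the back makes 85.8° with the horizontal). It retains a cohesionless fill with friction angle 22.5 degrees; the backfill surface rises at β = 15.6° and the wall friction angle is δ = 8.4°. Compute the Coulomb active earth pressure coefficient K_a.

K_a = sin²(α+φ) / [sin²α · sin(α−δ) · (1 + √{sin(φ+δ)sin(φ−β) / (sin(α−δ)sin(α+β))})²].
With α = 85.8°, φ = 22.5°, δ = 8.4°, β = 15.6°: K_a = 0.5906.

0.591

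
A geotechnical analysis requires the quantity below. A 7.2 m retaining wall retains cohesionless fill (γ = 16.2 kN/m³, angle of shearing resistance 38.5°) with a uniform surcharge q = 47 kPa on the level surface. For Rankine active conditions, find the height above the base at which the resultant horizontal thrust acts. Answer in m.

K_a = 0.2327.
Triangular part P₁ = ½K_aγH² = 97.69 at H/3 = 2.400 m; rectangular part P₂ = K_a q H = 78.73 at H/2 = 3.600 m.
ȳ = (P₁·2.400 + P₂·3.600)/(P₁+P₂) = 2.936 m.

2.94 m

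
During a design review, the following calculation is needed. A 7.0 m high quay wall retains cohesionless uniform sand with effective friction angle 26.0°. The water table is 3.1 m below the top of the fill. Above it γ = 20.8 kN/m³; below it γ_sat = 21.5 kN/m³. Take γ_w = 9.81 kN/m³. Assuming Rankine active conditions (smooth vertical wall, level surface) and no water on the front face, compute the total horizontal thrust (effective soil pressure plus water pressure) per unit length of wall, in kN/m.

K_a = tan²(45° − φ/2) = 0.3905.
γ' = 21.5 − 9.81 = 11.69 kN/m³. Depth below WT = 3.9 m.
σ'_h at WT = K_a γ d_w = 25.18 kPa; at base = 25.18 + K_a γ' × 3.9 = 42.98 kPa.
P₁ (0–3.1 m) = ½×25.18×3.1 = 39.02. P₂ (3.1–7.0 m) = ½(25.18+42.98)×3.9 = 132.9.
P_w = ½ γ_w h₂² = 0.5×9.81×3.9² = 74.61. Total = 39.02+132.9+74.61 = 246.5 kN/m.

247 kN/m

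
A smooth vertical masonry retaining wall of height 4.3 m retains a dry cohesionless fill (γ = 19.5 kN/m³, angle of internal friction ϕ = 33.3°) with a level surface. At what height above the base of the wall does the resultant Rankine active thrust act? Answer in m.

K_a = 0.2911.
The pressure distribution is triangular, so the resultant acts at H/3 above the base = 4.3/3 = 1.433 m.

1.43 m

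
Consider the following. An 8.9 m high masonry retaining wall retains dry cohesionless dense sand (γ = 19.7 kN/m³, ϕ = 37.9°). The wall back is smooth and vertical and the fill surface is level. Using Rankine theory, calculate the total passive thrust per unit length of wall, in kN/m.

K_p = tan²(45° + φ/2) = 4.185.
P_p = ½ K_p γ H² = 0.5 × 4.185 × 19.7 × 8.9² = 3265 kN/m.

3270 kN/m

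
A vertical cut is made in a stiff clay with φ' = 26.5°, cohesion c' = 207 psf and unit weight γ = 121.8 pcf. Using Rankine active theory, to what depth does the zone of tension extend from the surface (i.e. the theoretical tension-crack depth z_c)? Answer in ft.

5.49 ft

K_a = tan²(45° − 26.5°/2) = 0.3829; √K_a = 0.6188.
The active pressure is zero where K_a γ z = 2c√K_a, so z_c = 2c/(γ√K_a) = 2×207/(121.8×0.6188) = 5.493 ft.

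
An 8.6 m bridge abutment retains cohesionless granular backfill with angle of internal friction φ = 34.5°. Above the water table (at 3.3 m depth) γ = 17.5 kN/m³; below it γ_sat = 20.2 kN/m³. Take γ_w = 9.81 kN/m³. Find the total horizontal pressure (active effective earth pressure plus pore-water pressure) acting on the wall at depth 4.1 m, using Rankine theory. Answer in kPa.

26.1 kPa

K_a = (1 − sin φ)/(1 + sin φ) = 0.2768.
γ' = 20.2 − 9.81 = 10.39 kN/m³.
Effective vertical stress at 4.1 m: σ'_v = 17.5×3.3 + 10.39×0.800 = 66.06 kPa.
σ'_h = K_a σ'_v = 0.2768 × 66.06 = 18.29 kPa; u = γ_w × 0.800 = 7.848 kPa.
Total σ_h = 18.29 + 7.848 = 26.13 kPa.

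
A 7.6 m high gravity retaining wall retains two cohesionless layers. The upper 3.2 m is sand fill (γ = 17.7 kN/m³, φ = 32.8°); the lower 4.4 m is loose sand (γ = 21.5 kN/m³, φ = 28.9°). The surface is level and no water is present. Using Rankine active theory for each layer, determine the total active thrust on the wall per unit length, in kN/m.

186 kN/m

K_a1 = tan²(45°−32.8°/2) = 0.2973; K_a2 = tan²(45°−28.9°/2) = 0.3484.
Layer 1: σ at base = K_a1 γ₁ h₁ = 16.84 kPa; P₁ = ½×16.84×3.2 = 26.94.
Layer 2: σ_v at top = γ₁h₁ = 56.64; σ_h top = K_a2×56.64 = 19.73; σ_h base = K_a2×(56.64+21.5×4.4) = 52.69.
P₂ = ½(19.73+52.69)×4.4 = 159.3. Total P_a = 26.94+159.3 = 186.3 kN/m.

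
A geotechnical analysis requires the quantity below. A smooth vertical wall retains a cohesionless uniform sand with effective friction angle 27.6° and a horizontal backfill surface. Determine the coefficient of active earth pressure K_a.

0.367

K_a = (1 − sin φ)/(1 + sin φ) = (1 − sin 27.6°)/(1 + sin 27.6°) = 0.3668.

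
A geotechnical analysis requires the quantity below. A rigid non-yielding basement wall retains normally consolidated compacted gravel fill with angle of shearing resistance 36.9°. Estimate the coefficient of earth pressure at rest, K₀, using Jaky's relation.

0.400

K₀ = 1 − sin φ' = 1 − sin 36.9° = 0.3996.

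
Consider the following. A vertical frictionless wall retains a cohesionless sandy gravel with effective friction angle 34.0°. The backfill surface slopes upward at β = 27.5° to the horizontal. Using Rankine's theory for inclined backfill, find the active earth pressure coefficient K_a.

0.422

K_a = cos β · (cos β − √(cos²β − cos²φ)) / (cos β + √(cos²β − cos²φ)).
cos β = 0.8870, cos φ = 0.8290, √(cos²β − cos²φ) = 0.3154.
K_a = 0.8870 × (0.8870 − 0.3154)/(0.8870 + 0.3154) = 0.4217.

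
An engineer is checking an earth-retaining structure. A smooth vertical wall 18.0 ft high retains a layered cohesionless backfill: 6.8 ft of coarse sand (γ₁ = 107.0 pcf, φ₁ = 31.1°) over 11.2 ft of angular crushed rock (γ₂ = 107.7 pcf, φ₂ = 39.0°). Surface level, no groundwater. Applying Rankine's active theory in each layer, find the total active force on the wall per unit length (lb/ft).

K_a1 = tan²(45°−31.1°/2) = 0.3188; K_a2 = tan²(45°−39.0°/2) = 0.2275.
Layer 1: σ at base = K_a1 γ₁ h₁ = 232.0 psf; P₁ = ½×232.0×6.8 = 788.7.
Layer 2: σ_v at top = γ₁h₁ = 727.6; σ_h top = K_a2×727.6 = 165.5; σ_h base = K_a2×(727.6+107.7×11.2) = 440.0.
P₂ = ½(165.5+440.0)×11.2 = 3391. Total P_a = 788.7+3391 = 4179 lb/ft.

4180 lb/ft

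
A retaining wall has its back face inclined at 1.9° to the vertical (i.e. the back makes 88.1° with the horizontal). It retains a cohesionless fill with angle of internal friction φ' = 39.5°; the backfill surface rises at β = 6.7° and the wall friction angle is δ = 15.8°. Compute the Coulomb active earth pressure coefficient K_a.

0.232

K_a = sin²(α+φ) / [sin²α · sin(α−δ) · (1 + √{sin(φ+δ)sin(φ−β) / (sin(α−δ)sin(α+β))})²].
With α = 88.1°, φ = 39.5°, δ = 15.8°, β = 6.7°: K_a = 0.2323.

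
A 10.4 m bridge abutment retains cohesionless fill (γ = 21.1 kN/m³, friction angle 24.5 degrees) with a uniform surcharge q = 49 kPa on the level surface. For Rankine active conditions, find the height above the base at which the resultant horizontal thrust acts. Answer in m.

4.00 m

K_a = 0.4137.
Triangular part P₁ = ½K_aγH² = 472.1 at H/3 = 3.467 m; rectangular part P₂ = K_a q H = 210.8 at H/2 = 5.200 m.
ȳ = (P₁·3.467 + P₂·5.200)/(P₁+P₂) = 4.002 m.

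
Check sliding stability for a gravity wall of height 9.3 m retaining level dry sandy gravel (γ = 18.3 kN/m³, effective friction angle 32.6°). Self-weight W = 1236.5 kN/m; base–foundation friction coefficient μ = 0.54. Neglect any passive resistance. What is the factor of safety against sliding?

2.81

K_a = tan²(45° − 32.6°/2) = 0.2997.
P_a = ½K_aγH² = 0.5×0.2997×18.3×9.3² = 237.2 kN/m, acting at H/3 = 3.100 m above the base.
FS_sliding = μW / P_a = 0.54×1236.5 / 237.2 = 2.815.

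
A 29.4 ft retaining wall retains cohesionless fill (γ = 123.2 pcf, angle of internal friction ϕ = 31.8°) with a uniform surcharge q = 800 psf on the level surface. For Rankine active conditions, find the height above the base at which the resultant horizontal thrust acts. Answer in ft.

11.3 ft

K_a = 0.3098.
Triangular part P₁ = ½K_aγH² = 16490 at H/3 = 9.800 ft; rectangular part P₂ = K_a q H = 7286 at H/2 = 14.70 ft.
ȳ = (P₁·9.800 + P₂·14.70)/(P₁+P₂) = 11.30 ft.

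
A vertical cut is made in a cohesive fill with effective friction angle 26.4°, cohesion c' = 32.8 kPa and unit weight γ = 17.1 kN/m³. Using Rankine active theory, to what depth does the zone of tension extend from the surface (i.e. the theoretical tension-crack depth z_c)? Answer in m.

6.19 m

K_a = tan²(45° − 26.4°/2) = 0.3844; √K_a = 0.6200.
The active pressure is zero where K_a γ z = 2c√K_a, so z_c = 2c/(γ√K_a) = 2×32.8/(17.1×0.6200) = 6.187 m.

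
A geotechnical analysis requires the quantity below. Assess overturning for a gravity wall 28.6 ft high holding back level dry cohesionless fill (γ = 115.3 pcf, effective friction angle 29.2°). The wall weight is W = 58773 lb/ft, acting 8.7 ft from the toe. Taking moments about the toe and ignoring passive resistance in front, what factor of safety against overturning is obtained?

K_a = tan²(45° − 29.2°/2) = 0.3442.
P_a = ½K_aγH² = 0.5×0.3442×115.3×28.6² = 16230 lb/ft, acting at H/3 = 9.533 ft above the base.
Overturning moment M_o = P_a × H/3 = 16230 × 9.533 = 154700.
Resisting moment M_r = W × 8.7 = 58773 × 8.7 = 511300.
FS_overturning = M_r/M_o = 511300/154700 = 3.304.

3.30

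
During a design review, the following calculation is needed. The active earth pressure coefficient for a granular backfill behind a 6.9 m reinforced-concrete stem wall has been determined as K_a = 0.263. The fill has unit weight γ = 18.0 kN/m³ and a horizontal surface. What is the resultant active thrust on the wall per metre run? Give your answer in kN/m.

P = ½ K_a γ H² = 0.5 × 0.263 × 18.0 × 6.9² = 112.7 kN/m.

113 kN/m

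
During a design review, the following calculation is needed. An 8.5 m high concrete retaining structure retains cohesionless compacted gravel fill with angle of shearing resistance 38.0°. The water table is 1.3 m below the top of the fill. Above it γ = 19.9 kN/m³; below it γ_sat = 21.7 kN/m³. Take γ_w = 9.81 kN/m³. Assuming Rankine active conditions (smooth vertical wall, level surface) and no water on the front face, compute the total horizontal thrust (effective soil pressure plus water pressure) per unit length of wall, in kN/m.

376 kN/m

K_a = tan²(45° − φ/2) = 0.2379.
γ' = 21.7 − 9.81 = 11.89 kN/m³. Depth below WT = 7.2 m.
σ'_h at WT = K_a γ d_w = 6.154 kPa; at base = 6.154 + K_a γ' × 7.2 = 26.52 kPa.
P₁ (0–1.3 m) = ½×6.154×1.3 = 4.000. P₂ (1.3–8.5 m) = ½(6.154+26.52)×7.2 = 117.6.
P_w = ½ γ_w h₂² = 0.5×9.81×7.2² = 254.3. Total = 4.000+117.6+254.3 = 375.9 kN/m.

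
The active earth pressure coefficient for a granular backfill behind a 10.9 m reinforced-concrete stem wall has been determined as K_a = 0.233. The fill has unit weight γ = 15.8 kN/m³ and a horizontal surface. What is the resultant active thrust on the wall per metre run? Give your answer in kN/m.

219 kN/m

P = ½ K_a γ H² = 0.5 × 0.233 × 15.8 × 10.9² = 218.7 kN/m.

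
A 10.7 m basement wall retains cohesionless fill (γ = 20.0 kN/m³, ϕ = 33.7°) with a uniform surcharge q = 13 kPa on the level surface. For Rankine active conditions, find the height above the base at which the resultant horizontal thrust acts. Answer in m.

3.76 m

K_a = 0.2863.
Triangular part P₁ = ½K_aγH² = 327.8 at H/3 = 3.567 m; rectangular part P₂ = K_a q H = 39.82 at H/2 = 5.350 m.
ȳ = (P₁·3.567 + P₂·5.350)/(P₁+P₂) = 3.760 m.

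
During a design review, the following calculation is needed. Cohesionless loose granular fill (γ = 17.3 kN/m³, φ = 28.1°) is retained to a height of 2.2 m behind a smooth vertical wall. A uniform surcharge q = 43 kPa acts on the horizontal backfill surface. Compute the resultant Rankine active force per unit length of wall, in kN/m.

49.1 kN/m

K_a = tan²(45° − φ/2) = 0.3596.
Soil triangle: ½ K_a γ H² = 0.5×0.3596×17.3×2.2² = 15.06 kN/m.
Surcharge rectangle: K_a q H = 0.3596×43×2.2 = 34.02 kN/m.
Total = 15.06 + 34.02 = 49.07 kN/m.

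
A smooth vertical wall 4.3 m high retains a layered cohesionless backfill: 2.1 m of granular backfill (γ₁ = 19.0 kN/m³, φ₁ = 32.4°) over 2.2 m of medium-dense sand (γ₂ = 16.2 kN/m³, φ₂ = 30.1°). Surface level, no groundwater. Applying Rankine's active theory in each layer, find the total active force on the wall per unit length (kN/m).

54.8 kN/m

K_a1 = tan²(45°−32.4°/2) = 0.3022; K_a2 = tan²(45°−30.1°/2) = 0.3320.
Layer 1: σ at base = K_a1 γ₁ h₁ = 12.06 kPa; P₁ = ½×12.06×2.1 = 12.66.
Layer 2: σ_v at top = γ₁h₁ = 39.90; σ_h top = K_a2×39.90 = 13.25; σ_h base = K_a2×(39.90+16.2×2.2) = 25.08.
P₂ = ½(13.25+25.08)×2.2 = 42.16. Total P_a = 12.66+42.16 = 54.82 kN/m.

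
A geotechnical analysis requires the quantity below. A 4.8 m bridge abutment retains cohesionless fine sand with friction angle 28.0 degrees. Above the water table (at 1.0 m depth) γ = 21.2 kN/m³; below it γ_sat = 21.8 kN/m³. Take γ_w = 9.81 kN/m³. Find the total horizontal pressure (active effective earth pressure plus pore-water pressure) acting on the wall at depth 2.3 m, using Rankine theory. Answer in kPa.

26.0 kPa

K_a = (1 − sin φ)/(1 + sin φ) = 0.3610.
γ' = 21.8 − 9.81 = 11.99 kN/m³.
Effective vertical stress at 2.3 m: σ'_v = 21.2×1.0 + 11.99×1.30 = 36.79 kPa.
σ'_h = K_a σ'_v = 0.3610 × 36.79 = 13.28 kPa; u = γ_w × 1.30 = 12.75 kPa.
Total σ_h = 13.28 + 12.75 = 26.03 kPa.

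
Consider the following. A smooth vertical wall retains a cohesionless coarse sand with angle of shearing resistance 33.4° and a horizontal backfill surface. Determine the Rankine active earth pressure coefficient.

K_a = (1 − sin φ)/(1 + sin φ) = (1 − sin 33.4°)/(1 + sin 33.4°) = 0.2899.

0.290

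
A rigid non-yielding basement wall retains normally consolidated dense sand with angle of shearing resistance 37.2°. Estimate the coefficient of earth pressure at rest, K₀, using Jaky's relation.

0.395

K₀ = 1 − sin φ' = 1 − sin 37.2° = 0.3954.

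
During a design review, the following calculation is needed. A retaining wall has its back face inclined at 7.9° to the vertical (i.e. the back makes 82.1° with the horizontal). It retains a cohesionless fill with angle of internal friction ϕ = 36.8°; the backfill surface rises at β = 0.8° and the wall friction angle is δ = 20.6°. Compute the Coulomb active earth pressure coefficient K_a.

0.289

K_a = sin²(α+φ) / [sin²α · sin(α−δ) · (1 + √{sin(φ+δ)sin(φ−β) / (sin(α−δ)sin(α+β))})²].
With α = 82.1°, φ = 36.8°, δ = 20.6°, β = 0.8°: K_a = 0.2891.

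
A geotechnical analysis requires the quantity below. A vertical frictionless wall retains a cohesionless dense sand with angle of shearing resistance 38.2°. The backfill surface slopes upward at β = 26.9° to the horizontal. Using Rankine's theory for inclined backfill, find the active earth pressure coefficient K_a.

0.319

K_a = cos β · (cos β − √(cos²β − cos²φ)) / (cos β + √(cos²β − cos²φ)).
cos β = 0.8918, cos φ = 0.7859, √(cos²β − cos²φ) = 0.4216.
K_a = 0.8918 × (0.8918 − 0.4216)/(0.8918 + 0.4216) = 0.3193.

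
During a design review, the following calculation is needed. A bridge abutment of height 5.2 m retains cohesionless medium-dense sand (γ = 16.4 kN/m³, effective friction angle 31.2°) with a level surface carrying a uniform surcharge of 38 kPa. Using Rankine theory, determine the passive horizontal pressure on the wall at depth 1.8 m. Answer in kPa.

213 kPa

K_p = (1 + sin φ)/(1 − sin φ) = 3.150.
σ_v = γz + q = 16.4 × 1.8 + 38 = 67.52 kPa.
σ_h = K_p σ_v = 3.150 × 67.52 = 212.7 kPa.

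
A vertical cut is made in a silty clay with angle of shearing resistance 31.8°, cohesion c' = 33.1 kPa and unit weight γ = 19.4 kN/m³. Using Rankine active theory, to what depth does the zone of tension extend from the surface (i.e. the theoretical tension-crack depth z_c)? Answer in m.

6.13 m

K_a = tan²(45° − 31.8°/2) = 0.3098; √K_a = 0.5566.
The active pressure is zero where K_a γ z = 2c√K_a, so z_c = 2c/(γ√K_a) = 2×33.1/(19.4×0.5566) = 6.131 m.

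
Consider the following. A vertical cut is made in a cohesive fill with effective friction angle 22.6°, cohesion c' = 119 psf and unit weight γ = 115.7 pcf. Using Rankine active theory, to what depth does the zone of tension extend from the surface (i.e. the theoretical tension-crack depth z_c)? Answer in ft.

K_a = tan²(45° − 22.6°/2) = 0.4448; √K_a = 0.6669.
The active pressure is zero where K_a γ z = 2c√K_a, so z_c = 2c/(γ√K_a) = 2×119/(115.7×0.6669) = 3.084 ft.

3.08 ft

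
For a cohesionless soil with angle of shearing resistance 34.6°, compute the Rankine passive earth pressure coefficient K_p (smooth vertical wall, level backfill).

K_p = (1 + sin φ)/(1 − sin φ) = tan²(45° + 34.6°/2) = 3.628.

3.63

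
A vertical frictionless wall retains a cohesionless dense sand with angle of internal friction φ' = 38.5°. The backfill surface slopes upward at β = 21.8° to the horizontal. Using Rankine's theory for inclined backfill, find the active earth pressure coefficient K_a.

K_a = cos β · (cos β − √(cos²β − cos²φ)) / (cos β + √(cos²β − cos²φ)).
cos β = 0.9285, cos φ = 0.7826, √(cos²β − cos²φ) = 0.4996.
K_a = 0.9285 × (0.9285 − 0.4996)/(0.9285 + 0.4996) = 0.2788.

0.279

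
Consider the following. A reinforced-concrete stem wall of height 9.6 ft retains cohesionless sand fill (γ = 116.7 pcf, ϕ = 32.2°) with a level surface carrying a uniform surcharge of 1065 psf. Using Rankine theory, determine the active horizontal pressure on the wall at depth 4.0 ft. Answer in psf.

K_a = (1 − sin φ)/(1 + sin φ) = 0.3047.
σ_v = γz + q = 116.7 × 4.0 + 1065 = 1532 psf.
σ_h = K_a σ_v = 0.3047 × 1532 = 466.8 psf.

467 psf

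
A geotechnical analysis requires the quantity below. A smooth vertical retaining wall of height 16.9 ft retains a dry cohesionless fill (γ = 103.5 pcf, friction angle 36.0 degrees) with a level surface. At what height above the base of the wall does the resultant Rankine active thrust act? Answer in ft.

K_a = 0.2596.
The pressure distribution is triangular, so the resultant acts at H/3 above the base = 16.9/3 = 5.633 ft.

5.63 ft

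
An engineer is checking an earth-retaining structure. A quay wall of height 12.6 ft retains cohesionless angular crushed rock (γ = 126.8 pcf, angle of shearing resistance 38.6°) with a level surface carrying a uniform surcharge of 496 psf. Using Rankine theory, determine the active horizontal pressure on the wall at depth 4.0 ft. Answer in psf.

232 psf

K_a = (1 − sin φ)/(1 + sin φ) = 0.2316.
σ_v = γz + q = 126.8 × 4.0 + 496 = 1003 psf.
σ_h = K_a σ_v = 0.2316 × 1003 = 232.4 psf.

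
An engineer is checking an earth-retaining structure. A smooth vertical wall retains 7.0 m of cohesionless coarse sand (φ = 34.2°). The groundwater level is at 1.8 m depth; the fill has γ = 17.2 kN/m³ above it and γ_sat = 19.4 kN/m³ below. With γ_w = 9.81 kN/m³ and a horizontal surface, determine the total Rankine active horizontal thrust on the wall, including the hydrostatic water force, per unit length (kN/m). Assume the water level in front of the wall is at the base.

K_a = tan²(45° − φ/2) = 0.2803.
γ' = 19.4 − 9.81 = 9.590 kN/m³. Depth below WT = 5.2 m.
σ'_h at WT = K_a γ d_w = 8.679 kPa; at base = 8.679 + K_a γ' × 5.2 = 22.66 kPa.
P₁ (0–1.8 m) = ½×8.679×1.8 = 7.811. P₂ (1.8–7.0 m) = ½(8.679+22.66)×5.2 = 81.48.
P_w = ½ γ_w h₂² = 0.5×9.81×5.2² = 132.6. Total = 7.811+81.48+132.6 = 221.9 kN/m.

222 kN/m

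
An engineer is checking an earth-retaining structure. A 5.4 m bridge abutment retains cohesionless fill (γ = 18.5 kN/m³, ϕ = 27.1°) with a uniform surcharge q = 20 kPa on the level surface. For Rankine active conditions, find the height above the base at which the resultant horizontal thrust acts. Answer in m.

K_a = 0.3741.
Triangular part P₁ = ½K_aγH² = 100.9 at H/3 = 1.800 m; rectangular part P₂ = K_a q H = 40.40 at H/2 = 2.700 m.
ȳ = (P₁·1.800 + P₂·2.700)/(P₁+P₂) = 2.057 m.

2.06 m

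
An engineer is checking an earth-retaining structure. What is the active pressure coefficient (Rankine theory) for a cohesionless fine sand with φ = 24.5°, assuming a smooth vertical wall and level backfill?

K_a = (1 − sin φ)/(1 + sin φ) = (1 − sin 24.5°)/(1 + sin 24.5°) = 0.4137.

0.414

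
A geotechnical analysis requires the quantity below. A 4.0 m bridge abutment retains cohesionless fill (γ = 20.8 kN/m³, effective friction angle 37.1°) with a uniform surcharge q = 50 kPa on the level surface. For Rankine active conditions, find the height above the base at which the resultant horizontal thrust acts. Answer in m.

K_a = 0.2475.
Triangular part P₁ = ½K_aγH² = 41.18 at H/3 = 1.333 m; rectangular part P₂ = K_a q H = 49.50 at H/2 = 2.000 m.
ȳ = (P₁·1.333 + P₂·2.000)/(P₁+P₂) = 1.697 m.

1.70 m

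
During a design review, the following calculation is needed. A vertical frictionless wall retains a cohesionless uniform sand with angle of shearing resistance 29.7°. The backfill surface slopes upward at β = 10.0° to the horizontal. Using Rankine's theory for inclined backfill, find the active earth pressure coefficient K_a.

0.354

K_a = cos β · (cos β − √(cos²β − cos²φ)) / (cos β + √(cos²β − cos²φ)).
cos β = 0.9848, cos φ = 0.8686, √(cos²β − cos²φ) = 0.4640.
K_a = 0.9848 × (0.9848 − 0.4640)/(0.9848 + 0.4640) = 0.3540.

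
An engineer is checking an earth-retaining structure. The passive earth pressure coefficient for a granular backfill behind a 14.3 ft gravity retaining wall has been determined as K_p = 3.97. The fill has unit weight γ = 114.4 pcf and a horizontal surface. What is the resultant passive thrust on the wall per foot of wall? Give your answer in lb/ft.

P = ½ K_p γ H² = 0.5 × 3.97 × 114.4 × 14.3² = 46440 lb/ft.

46400 lb/ft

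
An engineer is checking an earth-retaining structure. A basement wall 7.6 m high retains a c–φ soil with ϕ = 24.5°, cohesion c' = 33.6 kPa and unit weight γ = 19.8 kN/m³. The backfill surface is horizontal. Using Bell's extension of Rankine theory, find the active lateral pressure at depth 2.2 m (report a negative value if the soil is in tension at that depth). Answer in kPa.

K_a = (1 − sin φ)/(1 + sin φ) = 0.4137.
σ_a = K_a γ z − 2c√K_a = 0.4137×19.8×2.2 − 2×33.6×0.6432 = -25.20 kPa.

-25.2 kPa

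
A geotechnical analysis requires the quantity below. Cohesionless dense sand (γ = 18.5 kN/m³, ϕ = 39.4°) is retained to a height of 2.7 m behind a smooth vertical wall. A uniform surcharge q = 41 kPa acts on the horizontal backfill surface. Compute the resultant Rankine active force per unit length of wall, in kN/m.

K_a = tan²(45° − φ/2) = 0.2234.
Soil triangle: ½ K_a γ H² = 0.5×0.2234×18.5×2.7² = 15.07 kN/m.
Surcharge rectangle: K_a q H = 0.2234×41×2.7 = 24.74 kN/m.
Total = 15.07 + 24.74 = 39.80 kN/m.

39.8 kN/m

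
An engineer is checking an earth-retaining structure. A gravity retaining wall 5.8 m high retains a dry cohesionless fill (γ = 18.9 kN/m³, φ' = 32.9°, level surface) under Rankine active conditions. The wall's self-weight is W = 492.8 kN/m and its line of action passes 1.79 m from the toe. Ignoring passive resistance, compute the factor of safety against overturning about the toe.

K_a = tan²(45° − 32.9°/2) = 0.2960.
P_a = ½K_aγH² = 0.5×0.2960×18.9×5.8² = 94.11 kN/m, acting at H/3 = 1.933 m above the base.
Overturning moment M_o = P_a × H/3 = 94.11 × 1.933 = 181.9.
Resisting moment M_r = W × 1.79 = 492.8 × 1.79 = 882.1.
FS_overturning = M_r/M_o = 882.1/181.9 = 4.848.

4.85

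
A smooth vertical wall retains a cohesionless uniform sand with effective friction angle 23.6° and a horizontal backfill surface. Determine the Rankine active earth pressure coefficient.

K_a = tan²(45° − φ/2) = tan²(33.20°) = 0.4282.

0.428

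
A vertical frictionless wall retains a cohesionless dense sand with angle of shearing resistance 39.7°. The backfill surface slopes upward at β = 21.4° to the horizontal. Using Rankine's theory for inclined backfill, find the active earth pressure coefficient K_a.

K_a = cos β · (cos β − √(cos²β − cos²φ)) / (cos β + √(cos²β − cos²φ)).
cos β = 0.9311, cos φ = 0.7694, √(cos²β − cos²φ) = 0.5243.
K_a = 0.9311 × (0.9311 − 0.5243)/(0.9311 + 0.5243) = 0.2602.

0.260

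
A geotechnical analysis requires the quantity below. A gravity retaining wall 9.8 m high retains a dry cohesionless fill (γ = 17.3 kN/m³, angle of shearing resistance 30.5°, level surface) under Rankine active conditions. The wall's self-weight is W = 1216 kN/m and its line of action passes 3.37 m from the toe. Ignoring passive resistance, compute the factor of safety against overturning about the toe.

K_a = tan²(45° − 30.5°/2) = 0.3267.
P_a = ½K_aγH² = 0.5×0.3267×17.3×9.8² = 271.4 kN/m, acting at H/3 = 3.267 m above the base.
Overturning moment M_o = P_a × H/3 = 271.4 × 3.267 = 886.5.
Resisting moment M_r = W × 3.37 = 1216 × 3.37 = 4098.
FS_overturning = M_r/M_o = 4098/886.5 = 4.623.

4.62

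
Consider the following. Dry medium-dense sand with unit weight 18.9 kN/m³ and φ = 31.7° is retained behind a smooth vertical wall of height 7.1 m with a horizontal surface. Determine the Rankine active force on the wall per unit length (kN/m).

K_a = tan²(45° − φ/2) = 0.3111.
P_a = ½ K_a γ H² = 0.5 × 0.3111 × 18.9 × 7.1² = 148.2 kN/m.

148 kN/m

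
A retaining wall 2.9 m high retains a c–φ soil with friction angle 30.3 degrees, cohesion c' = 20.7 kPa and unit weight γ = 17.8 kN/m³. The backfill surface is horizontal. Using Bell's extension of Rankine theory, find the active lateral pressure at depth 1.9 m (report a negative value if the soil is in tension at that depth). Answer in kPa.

K_a = (1 − sin φ)/(1 + sin φ) = 0.3293.
σ_a = K_a γ z − 2c√K_a = 0.3293×17.8×1.9 − 2×20.7×0.5739 = -12.62 kPa.

-12.6 kPa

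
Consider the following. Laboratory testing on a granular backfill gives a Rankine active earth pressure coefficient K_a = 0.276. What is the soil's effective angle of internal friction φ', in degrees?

34.6°

K_a = tan²(45° − φ/2) ⇒ 45° − φ/2 = arctan(√0.276) = 27.72°.
φ = 2(45° − 27.72°) = 34.57°.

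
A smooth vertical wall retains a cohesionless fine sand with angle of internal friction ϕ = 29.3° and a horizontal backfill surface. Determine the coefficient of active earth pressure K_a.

0.343

K_a = (1 − sin φ)/(1 + sin φ) = (1 − sin 29.3°)/(1 + sin 29.3°) = 0.3428.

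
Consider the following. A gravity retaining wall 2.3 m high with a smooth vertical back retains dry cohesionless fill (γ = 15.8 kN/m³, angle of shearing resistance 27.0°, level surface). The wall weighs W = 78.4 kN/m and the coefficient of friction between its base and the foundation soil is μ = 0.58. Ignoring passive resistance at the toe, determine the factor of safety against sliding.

K_a = tan²(45° − 27.0°/2) = 0.3755.
P_a = ½K_aγH² = 0.5×0.3755×15.8×2.3² = 15.69 kN/m, acting at H/3 = 0.7667 m above the base.
FS_sliding = μW / P_a = 0.58×78.4 / 15.69 = 2.897.

2.90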